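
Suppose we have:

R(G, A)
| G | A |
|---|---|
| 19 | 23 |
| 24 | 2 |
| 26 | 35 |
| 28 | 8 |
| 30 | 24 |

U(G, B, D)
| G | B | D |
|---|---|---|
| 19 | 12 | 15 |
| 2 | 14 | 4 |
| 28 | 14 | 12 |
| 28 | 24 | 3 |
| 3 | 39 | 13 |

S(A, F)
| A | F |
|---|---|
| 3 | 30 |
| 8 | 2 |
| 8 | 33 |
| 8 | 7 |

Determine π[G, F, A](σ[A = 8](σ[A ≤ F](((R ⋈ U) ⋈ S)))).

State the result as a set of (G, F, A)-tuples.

{(28, 33, 8)}

Natural join on G: {(19, 23, 12, 15), (28, 8, 14, 12), (28, 8, 24, 3)}
Natural join on A: {(28, 8, 14, 12, 2), (28, 8, 14, 12, 33), (28, 8, 14, 12, 7), (28, 8, 24, 3, 2), (28, 8, 24, 3, 33), (28, 8, 24, 3, 7)}
σ[A ≤ F]: keep tuples satisfying A ≤ F → {(28, 8, 14, 12, 33), (28, 8, 24, 3, 33)}
σ[A = 8]: keep tuples satisfying A = 8 → {(28, 8, 14, 12, 33), (28, 8, 24, 3, 33)}
π[G, F, A]: project onto (G, F, A) (1 duplicate(s) eliminated) → {(28, 33, 8)}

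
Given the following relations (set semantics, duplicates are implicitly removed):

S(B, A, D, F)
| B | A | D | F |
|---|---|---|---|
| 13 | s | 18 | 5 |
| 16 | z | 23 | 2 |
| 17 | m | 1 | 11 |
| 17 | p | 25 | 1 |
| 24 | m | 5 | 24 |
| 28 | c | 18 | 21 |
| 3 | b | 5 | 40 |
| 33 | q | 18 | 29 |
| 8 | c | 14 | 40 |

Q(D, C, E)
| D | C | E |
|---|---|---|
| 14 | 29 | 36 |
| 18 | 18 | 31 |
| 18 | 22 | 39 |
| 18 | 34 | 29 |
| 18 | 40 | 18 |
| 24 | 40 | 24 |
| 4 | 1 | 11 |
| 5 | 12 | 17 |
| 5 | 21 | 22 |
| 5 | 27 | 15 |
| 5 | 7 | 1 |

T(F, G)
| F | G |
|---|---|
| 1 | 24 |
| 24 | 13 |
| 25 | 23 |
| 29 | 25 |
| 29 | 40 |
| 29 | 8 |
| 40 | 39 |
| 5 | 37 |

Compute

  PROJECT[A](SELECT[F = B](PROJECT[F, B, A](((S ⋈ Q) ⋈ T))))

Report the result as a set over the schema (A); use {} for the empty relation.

{m}

Natural join on D: {(13, s, 18, 5, 18, 31), (13, s, 18, 5, 22, 39), (13, s, 18, 5, 34, 29), (13, s, 18, 5, 40, 18), (24, m, 5, 24, 12, 17), (24, m, 5, 24, 21, 22), (24, m, 5, 24, 27, 15), (24, m, 5, 24, 7, 1), (28, c, 18, 21, 18, 31), (28, c, 18, 21, 22, 39), (28, c, 18, 21, 34, 29), (28, c, 18, 21, 40, 18), (3, b, 5, 40, 12, 17), (3, b, 5, 40, 21, 22), (3, b, 5, 40, 27, 15), (3, b, 5, 40, 7, 1), (33, q, 18, 29, 18, 31), (33, q, 18, 29, 22, 39), (33, q, 18, 29, 34, 29), (33, q, 18, 29, 40, 18), (8, c, 14, 40, 29, 36)}
Natural join on F: {(13, s, 18, 5, 18, 31, 37), (13, s, 18, 5, 22, 39, 37), (13, s, 18, 5, 34, 29, 37), (13, s, 18, 5, 40, 18, 37), (24, m, 5, 24, 12, 17, 13), (24, m, 5, 24, 21, 22, 13), (24, m, 5, 24, 27, 15, 13), (24, m, 5, 24, 7, 1, 13), (3, b, 5, 40, 12, 17, 39), (3, b, 5, 40, 21, 22, 39), (3, b, 5, 40, 27, 15, 39), (3, b, 5, 40, 7, 1, 39), (33, q, 18, 29, 18, 31, 25), (33, q, 18, 29, 18, 31, 40), (33, q, 18, 29, 18, 31, 8), (33, q, 18, 29, 22, 39, 25), (33, q, 18, 29, 22, 39, 40), (33, q, 18, 29, 22, 39, 8), (33, q, 18, 29, 34, 29, 25), (33, q, 18, 29, 34, 29, 40), (33, q, 18, 29, 34, 29, 8), (33, q, 18, 29, 40, 18, 25), (33, q, 18, 29, 40, 18, 40), (33, q, 18, 29, 40, 18, 8), (8, c, 14, 40, 29, 36, 39)}
Projecting to F, B, A (20 duplicate(s) eliminated): {(24, 24, m), (29, 33, q), (40, 3, b), (40, 8, c), (5, 13, s)}
Apply σ_{F = B}; surviving tuples: {(24, 24, m)}
Projecting to A: {m}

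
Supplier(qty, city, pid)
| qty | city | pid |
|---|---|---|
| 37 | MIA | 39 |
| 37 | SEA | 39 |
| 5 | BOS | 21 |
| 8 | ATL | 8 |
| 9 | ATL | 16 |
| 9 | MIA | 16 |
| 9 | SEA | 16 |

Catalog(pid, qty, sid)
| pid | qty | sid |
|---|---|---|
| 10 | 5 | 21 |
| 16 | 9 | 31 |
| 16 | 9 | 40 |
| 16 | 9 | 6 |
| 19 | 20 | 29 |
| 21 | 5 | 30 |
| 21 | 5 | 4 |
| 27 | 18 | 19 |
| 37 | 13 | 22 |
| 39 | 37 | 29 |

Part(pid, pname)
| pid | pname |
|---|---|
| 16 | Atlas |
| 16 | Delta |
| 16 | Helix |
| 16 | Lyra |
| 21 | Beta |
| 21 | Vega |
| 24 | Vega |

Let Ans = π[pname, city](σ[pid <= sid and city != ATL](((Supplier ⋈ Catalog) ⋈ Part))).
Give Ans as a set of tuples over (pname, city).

{(Atlas, MIA), (Atlas, SEA), (Beta, BOS), (Delta, MIA), (Delta, SEA), (Helix, MIA), (Helix, SEA), (Lyra, MIA), (Lyra, SEA), (Vega, BOS)}

Natural join on qty, pid: {(37, MIA, 39, 29), (37, SEA, 39, 29), (5, BOS, 21, 30), (5, BOS, 21, 4), (9, ATL, 16, 31), (9, ATL, 16, 40), (9, ATL, 16, 6), (9, MIA, 16, 31), (9, MIA, 16, 40), (9, MIA, 16, 6), (9, SEA, 16, 31), (9, SEA, 16, 40), (9, SEA, 16, 6)}
Natural join on pid: {(5, BOS, 21, 30, Beta), (5, BOS, 21, 30, Vega), (5, BOS, 21, 4, Beta), (5, BOS, 21, 4, Vega), (9, ATL, 16, 31, Atlas), (9, ATL, 16, 31, Delta), (9, ATL, 16, 31, Helix), (9, ATL, 16, 31, Lyra), (9, ATL, 16, 40, Atlas), (9, ATL, 16, 40, Delta), (9, ATL, 16, 40, Helix), (9, ATL, 16, 40, Lyra), (9, ATL, 16, 6, Atlas), (9, ATL, 16, 6, Delta), (9, ATL, 16, 6, Helix), (9, ATL, 16, 6, Lyra), (9, MIA, 16, 31, Atlas), (9, MIA, 16, 31, Delta), (9, MIA, 16, 31, Helix), (9, MIA, 16, 31, Lyra), (9, MIA, 16, 40, Atlas), (9, MIA, 16, 40, Delta), (9, MIA, 16, 40, Helix), (9, MIA, 16, 40, Lyra), (9, MIA, 16, 6, Atlas), (9, MIA, 16, 6, Delta), (9, MIA, 16, 6, Helix), (9, MIA, 16, 6, Lyra), (9, SEA, 16, 31, Atlas), (9, SEA, 16, 31, Delta), (9, SEA, 16, 31, Helix), (9, SEA, 16, 31, Lyra), (9, SEA, 16, 40, Atlas), (9, SEA, 16, 40, Delta), (9, SEA, 16, 40, Helix), (9, SEA, 16, 40, Lyra), (9, SEA, 16, 6, Atlas), (9, SEA, 16, 6, Delta), (9, SEA, 16, 6, Helix), (9, SEA, 16, 6, Lyra)}
Selection pid <= sid and city != ATL: {(5, BOS, 21, 30, Beta), (5, BOS, 21, 30, Vega), (9, MIA, 16, 31, Atlas), (9, MIA, 16, 31, Delta), (9, MIA, 16, 31, Helix), (9, MIA, 16, 31, Lyra), (9, MIA, 16, 40, Atlas), (9, MIA, 16, 40, Delta), (9, MIA, 16, 40, Helix), (9, MIA, 16, 40, Lyra), (9, SEA, 16, 31, Atlas), (9, SEA, 16, 31, Delta), (9, SEA, 16, 31, Helix), (9, SEA, 16, 31, Lyra), (9, SEA, 16, 40, Atlas), (9, SEA, 16, 40, Delta), (9, SEA, 16, 40, Helix), (9, SEA, 16, 40, Lyra)}
π[pname, city]: project onto (pname, city) (8 duplicate(s) eliminated) → {(Atlas, MIA), (Atlas, SEA), (Beta, BOS), (Delta, MIA), (Delta, SEA), (Helix, MIA), (Helix, SEA), (Lyra, MIA), (Lyra, SEA), (Vega, BOS)}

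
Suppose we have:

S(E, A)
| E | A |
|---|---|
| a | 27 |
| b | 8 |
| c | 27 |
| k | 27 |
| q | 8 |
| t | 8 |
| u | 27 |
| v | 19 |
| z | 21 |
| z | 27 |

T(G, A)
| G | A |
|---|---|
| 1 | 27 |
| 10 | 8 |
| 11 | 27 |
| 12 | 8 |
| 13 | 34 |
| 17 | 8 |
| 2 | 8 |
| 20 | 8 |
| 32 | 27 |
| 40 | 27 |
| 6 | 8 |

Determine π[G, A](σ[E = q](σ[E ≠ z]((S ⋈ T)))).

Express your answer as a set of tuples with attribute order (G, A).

{(10, 8), (12, 8), (17, 8), (2, 8), (20, 8), (6, 8)}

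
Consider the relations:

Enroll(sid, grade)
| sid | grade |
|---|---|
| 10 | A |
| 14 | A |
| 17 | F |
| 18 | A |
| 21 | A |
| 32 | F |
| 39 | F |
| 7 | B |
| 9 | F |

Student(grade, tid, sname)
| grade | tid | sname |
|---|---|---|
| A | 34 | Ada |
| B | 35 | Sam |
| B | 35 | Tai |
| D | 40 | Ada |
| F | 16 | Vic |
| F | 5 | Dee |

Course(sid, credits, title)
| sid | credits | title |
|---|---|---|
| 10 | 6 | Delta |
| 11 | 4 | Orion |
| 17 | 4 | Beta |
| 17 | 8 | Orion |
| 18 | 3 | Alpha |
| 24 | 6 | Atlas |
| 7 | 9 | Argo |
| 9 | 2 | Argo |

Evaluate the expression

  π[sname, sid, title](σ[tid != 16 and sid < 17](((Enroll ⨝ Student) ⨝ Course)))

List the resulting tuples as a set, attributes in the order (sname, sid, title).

{(Ada, 10, Delta), (Dee, 9, Argo), (Sam, 7, Argo), (Tai, 7, Argo)}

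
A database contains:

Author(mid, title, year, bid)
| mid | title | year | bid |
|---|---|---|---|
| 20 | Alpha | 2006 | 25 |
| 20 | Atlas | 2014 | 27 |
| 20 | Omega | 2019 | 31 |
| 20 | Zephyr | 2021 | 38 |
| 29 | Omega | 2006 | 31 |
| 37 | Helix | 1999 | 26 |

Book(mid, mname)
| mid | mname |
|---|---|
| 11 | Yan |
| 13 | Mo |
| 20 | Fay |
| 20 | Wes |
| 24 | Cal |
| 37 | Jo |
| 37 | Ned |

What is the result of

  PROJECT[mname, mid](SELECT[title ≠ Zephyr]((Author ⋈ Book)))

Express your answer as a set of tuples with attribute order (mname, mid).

Joining Author and Book on mid yields {(20, Alpha, 2006, 25, Fay), (20, Alpha, 2006, 25, Wes), (20, Atlas, 2014, 27, Fay), (20, Atlas, 2014, 27, Wes), (20, Omega, 2019, 31, Fay), (20, Omega, 2019, 31, Wes), (20, Zephyr, 2021, 38, Fay), (20, Zephyr, 2021, 38, Wes), (37, Helix, 1999, 26, Jo), (37, Helix, 1999, 26, Ned)}.
Apply σ_{title ≠ Zephyr}; surviving tuples: {(20, Alpha, 2006, 25, Fay), (20, Alpha, 2006, 25, Wes), (20, Atlas, 2014, 27, Fay), (20, Atlas, 2014, 27, Wes), (20, Omega, 2019, 31, Fay), (20, Omega, 2019, 31, Wes), (37, Helix, 1999, 26, Jo), (37, Helix, 1999, 26, Ned)}
Projecting to mname, mid (4 duplicate(s) eliminated): {(Fay, 20), (Jo, 37), (Ned, 37), (Wes, 20)}

{(Fay, 20), (Jo, 37), (Ned, 37), (Wes, 20)}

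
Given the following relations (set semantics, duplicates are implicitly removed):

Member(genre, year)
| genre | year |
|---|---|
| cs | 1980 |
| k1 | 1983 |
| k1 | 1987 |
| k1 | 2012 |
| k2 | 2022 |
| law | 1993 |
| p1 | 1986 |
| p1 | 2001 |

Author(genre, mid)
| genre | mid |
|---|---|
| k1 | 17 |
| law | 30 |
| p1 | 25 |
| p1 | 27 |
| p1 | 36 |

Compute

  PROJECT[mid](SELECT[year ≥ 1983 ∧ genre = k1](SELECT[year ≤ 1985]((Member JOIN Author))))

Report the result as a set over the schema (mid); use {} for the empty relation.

Member ⋈ Author (natural join on genre): {(k1, 1983, 17), (k1, 1987, 17), (k1, 2012, 17), (law, 1993, 30), (p1, 1986, 25), (p1, 1986, 27), (p1, 1986, 36), (p1, 2001, 25), (p1, 2001, 27), (p1, 2001, 36)}
Selection year ≤ 1985: {(k1, 1983, 17)}
Selection year ≥ 1983 ∧ genre = k1: {(k1, 1983, 17)}
π[mid]: project onto (mid) → {17}

{17}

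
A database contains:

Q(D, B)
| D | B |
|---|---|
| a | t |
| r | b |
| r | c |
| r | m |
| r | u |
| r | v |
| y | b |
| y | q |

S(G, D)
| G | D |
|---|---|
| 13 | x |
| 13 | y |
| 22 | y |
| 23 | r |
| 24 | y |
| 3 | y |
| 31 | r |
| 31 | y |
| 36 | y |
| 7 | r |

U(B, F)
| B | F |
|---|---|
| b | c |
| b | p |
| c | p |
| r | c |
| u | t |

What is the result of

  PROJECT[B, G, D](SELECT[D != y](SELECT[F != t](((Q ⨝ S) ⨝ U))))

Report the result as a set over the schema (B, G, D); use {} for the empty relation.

{(b, 23, r), (b, 31, r), (b, 7, r), (c, 23, r), (c, 31, r), (c, 7, r)}

Joining Q and S on D yields {(r, b, 23), (r, b, 31), (r, b, 7), (r, c, 23), (r, c, 31), (r, c, 7), (r, m, 23), (r, m, 31), (r, m, 7), (r, u, 23), (r, u, 31), (r, u, 7), (r, v, 23), (r, v, 31), (r, v, 7), (y, b, 13), (y, b, 22), (y, b, 24), (y, b, 3), (y, b, 31), (y, b, 36), (y, q, 13), (y, q, 22), (y, q, 24), (y, q, 3), (y, q, 31), (y, q, 36)}.
Joining (Q ⨝ S) and U on B yields {(r, b, 23, c), (r, b, 23, p), (r, b, 31, c), (r, b, 31, p), (r, b, 7, c), (r, b, 7, p), (r, c, 23, p), (r, c, 31, p), (r, c, 7, p), (r, u, 23, t), (r, u, 31, t), (r, u, 7, t), (y, b, 13, c), (y, b, 13, p), (y, b, 22, c), (y, b, 22, p), (y, b, 24, c), (y, b, 24, p), (y, b, 3, c), (y, b, 3, p), (y, b, 31, c), (y, b, 31, p), (y, b, 36, c), (y, b, 36, p)}.
Apply σ_{F != t}; surviving tuples: {(r, b, 23, c), (r, b, 23, p), (r, b, 31, c), (r, b, 31, p), (r, b, 7, c), (r, b, 7, p), (r, c, 23, p), (r, c, 31, p), (r, c, 7, p), (y, b, 13, c), (y, b, 13, p), (y, b, 22, c), (y, b, 22, p), (y, b, 24, c), (y, b, 24, p), (y, b, 3, c), (y, b, 3, p), (y, b, 31, c), (y, b, 31, p), (y, b, 36, c), (y, b, 36, p)}
Apply σ_{D != y}; surviving tuples: {(r, b, 23, c), (r, b, 23, p), (r, b, 31, c), (r, b, 31, p), (r, b, 7, c), (r, b, 7, p), (r, c, 23, p), (r, c, 31, p), (r, c, 7, p)}
Keep only column(s) B, G, D (3 duplicate(s) eliminated): {(b, 23, r), (b, 31, r), (b, 7, r), (c, 23, r), (c, 31, r), (c, 7, r)}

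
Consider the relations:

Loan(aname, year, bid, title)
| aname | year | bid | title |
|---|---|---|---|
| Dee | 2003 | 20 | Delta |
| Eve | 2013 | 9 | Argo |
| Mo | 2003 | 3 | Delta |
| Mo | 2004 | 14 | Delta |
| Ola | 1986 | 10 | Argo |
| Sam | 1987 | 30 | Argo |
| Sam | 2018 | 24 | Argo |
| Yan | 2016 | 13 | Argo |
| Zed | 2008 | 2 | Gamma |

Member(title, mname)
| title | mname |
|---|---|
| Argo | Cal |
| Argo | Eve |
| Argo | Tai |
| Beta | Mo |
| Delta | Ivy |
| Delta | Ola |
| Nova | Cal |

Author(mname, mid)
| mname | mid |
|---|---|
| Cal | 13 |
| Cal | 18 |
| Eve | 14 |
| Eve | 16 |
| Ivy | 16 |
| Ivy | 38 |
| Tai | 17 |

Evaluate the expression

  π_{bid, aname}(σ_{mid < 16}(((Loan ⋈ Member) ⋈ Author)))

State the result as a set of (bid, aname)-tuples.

Loan ⋈ Member (natural join on title): {(Dee, 2003, 20, Delta, Ivy), (Dee, 2003, 20, Delta, Ola), (Eve, 2013, 9, Argo, Cal), (Eve, 2013, 9, Argo, Eve), (Eve, 2013, 9, Argo, Tai), (Mo, 2003, 3, Delta, Ivy), (Mo, 2003, 3, Delta, Ola), (Mo, 2004, 14, Delta, Ivy), (Mo, 2004, 14, Delta, Ola), (Ola, 1986, 10, Argo, Cal), (Ola, 1986, 10, Argo, Eve), (Ola, 1986, 10, Argo, Tai), (Sam, 1987, 30, Argo, Cal), (Sam, 1987, 30, Argo, Eve), (Sam, 1987, 30, Argo, Tai), (Sam, 2018, 24, Argo, Cal), (Sam, 2018, 24, Argo, Eve), (Sam, 2018, 24, Argo, Tai), (Yan, 2016, 13, Argo, Cal), (Yan, 2016, 13, Argo, Eve), (Yan, 2016, 13, Argo, Tai)}
(Loan ⋈ Member) ⋈ Author (natural join on mname): {(Dee, 2003, 20, Delta, Ivy, 16), (Dee, 2003, 20, Delta, Ivy, 38), (Eve, 2013, 9, Argo, Cal, 13), (Eve, 2013, 9, Argo, Cal, 18), (Eve, 2013, 9, Argo, Eve, 14), (Eve, 2013, 9, Argo, Eve, 16), (Eve, 2013, 9, Argo, Tai, 17), (Mo, 2003, 3, Delta, Ivy, 16), (Mo, 2003, 3, Delta, Ivy, 38), (Mo, 2004, 14, Delta, Ivy, 16), (Mo, 2004, 14, Delta, Ivy, 38), (Ola, 1986, 10, Argo, Cal, 13), (Ola, 1986, 10, Argo, Cal, 18), (Ola, 1986, 10, Argo, Eve, 14), (Ola, 1986, 10, Argo, Eve, 16), (Ola, 1986, 10, Argo, Tai, 17), (Sam, 1987, 30, Argo, Cal, 13), (Sam, 1987, 30, Argo, Cal, 18), (Sam, 1987, 30, Argo, Eve, 14), (Sam, 1987, 30, Argo, Eve, 16), (Sam, 1987, 30, Argo, Tai, 17), (Sam, 2018, 24, Argo, Cal, 13), (Sam, 2018, 24, Argo, Cal, 18), (Sam, 2018, 24, Argo, Eve, 14), (Sam, 2018, 24, Argo, Eve, 16), (Sam, 2018, 24, Argo, Tai, 17), (Yan, 2016, 13, Argo, Cal, 13), (Yan, 2016, 13, Argo, Cal, 18), (Yan, 2016, 13, Argo, Eve, 14), (Yan, 2016, 13, Argo, Eve, 16), (Yan, 2016, 13, Argo, Tai, 17)}
Apply σ_{mid < 16}; surviving tuples: {(Eve, 2013, 9, Argo, Cal, 13), (Eve, 2013, 9, Argo, Eve, 14), (Ola, 1986, 10, Argo, Cal, 13), (Ola, 1986, 10, Argo, Eve, 14), (Sam, 1987, 30, Argo, Cal, 13), (Sam, 1987, 30, Argo, Eve, 14), (Sam, 2018, 24, Argo, Cal, 13), (Sam, 2018, 24, Argo, Eve, 14), (Yan, 2016, 13, Argo, Cal, 13), (Yan, 2016, 13, Argo, Eve, 14)}
π[bid, aname]: project onto (bid, aname) (5 duplicate(s) eliminated) → {(10, Ola), (13, Yan), (24, Sam), (30, Sam), (9, Eve)}

{(10, Ola), (13, Yan), (24, Sam), (30, Sam), (9, Eve)}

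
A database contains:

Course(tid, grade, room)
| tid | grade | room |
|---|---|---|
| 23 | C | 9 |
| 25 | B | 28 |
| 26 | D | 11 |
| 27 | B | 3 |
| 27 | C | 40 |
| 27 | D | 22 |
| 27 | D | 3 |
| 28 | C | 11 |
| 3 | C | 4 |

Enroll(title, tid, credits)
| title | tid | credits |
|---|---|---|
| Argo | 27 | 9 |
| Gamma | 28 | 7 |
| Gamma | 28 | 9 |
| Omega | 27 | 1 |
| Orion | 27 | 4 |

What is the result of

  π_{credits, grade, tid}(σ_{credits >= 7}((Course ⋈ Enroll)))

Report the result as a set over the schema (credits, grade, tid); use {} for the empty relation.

Course ⋈ Enroll (natural join on tid): {(27, B, 3, Argo, 9), (27, B, 3, Omega, 1), (27, B, 3, Orion, 4), (27, C, 40, Argo, 9), (27, C, 40, Omega, 1), (27, C, 40, Orion, 4), (27, D, 22, Argo, 9), (27, D, 22, Omega, 1), (27, D, 22, Orion, 4), (27, D, 3, Argo, 9), (27, D, 3, Omega, 1), (27, D, 3, Orion, 4), (28, C, 11, Gamma, 7), (28, C, 11, Gamma, 9)}
σ[credits >= 7]: keep tuples satisfying credits >= 7 → {(27, B, 3, Argo, 9), (27, C, 40, Argo, 9), (27, D, 22, Argo, 9), (27, D, 3, Argo, 9), (28, C, 11, Gamma, 7), (28, C, 11, Gamma, 9)}
Keep only column(s) credits, grade, tid (1 duplicate(s) eliminated): {(7, C, 28), (9, B, 27), (9, C, 27), (9, C, 28), (9, D, 27)}

{(7, C, 28), (9, B, 27), (9, C, 27), (9, C, 28), (9, D, 27)}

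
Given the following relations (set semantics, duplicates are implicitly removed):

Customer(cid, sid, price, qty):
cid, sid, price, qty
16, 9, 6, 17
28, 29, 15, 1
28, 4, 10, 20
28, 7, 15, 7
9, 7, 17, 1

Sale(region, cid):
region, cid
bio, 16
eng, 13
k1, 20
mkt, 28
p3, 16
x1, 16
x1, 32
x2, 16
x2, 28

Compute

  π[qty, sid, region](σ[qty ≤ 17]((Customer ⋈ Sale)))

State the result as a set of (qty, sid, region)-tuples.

{(1, 29, mkt), (1, 29, x2), (17, 9, bio), (17, 9, p3), (17, 9, x1), (17, 9, x2), (7, 7, mkt), (7, 7, x2)}

Natural join on cid: {(16, 9, 6, 17, bio), (16, 9, 6, 17, p3), (16, 9, 6, 17, x1), (16, 9, 6, 17, x2), (28, 29, 15, 1, mkt), (28, 29, 15, 1, x2), (28, 4, 10, 20, mkt), (28, 4, 10, 20, x2), (28, 7, 15, 7, mkt), (28, 7, 15, 7, x2)}
Selection qty ≤ 17: {(16, 9, 6, 17, bio), (16, 9, 6, 17, p3), (16, 9, 6, 17, x1), (16, 9, 6, 17, x2), (28, 29, 15, 1, mkt), (28, 29, 15, 1, x2), (28, 7, 15, 7, mkt), (28, 7, 15, 7, x2)}
Keep only column(s) qty, sid, region: {(1, 29, mkt), (1, 29, x2), (17, 9, bio), (17, 9, p3), (17, 9, x1), (17, 9, x2), (7, 7, mkt), (7, 7, x2)}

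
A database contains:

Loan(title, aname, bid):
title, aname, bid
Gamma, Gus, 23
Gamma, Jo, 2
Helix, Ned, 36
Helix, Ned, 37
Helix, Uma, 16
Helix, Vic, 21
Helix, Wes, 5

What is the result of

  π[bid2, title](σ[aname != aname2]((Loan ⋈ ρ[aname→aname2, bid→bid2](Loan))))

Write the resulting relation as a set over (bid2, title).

ρ[aname→aname2, bid→bid2]: schema becomes (title, aname2, bid2); tuples unchanged.
Joining Loan and ρ[aname→aname2, bid→bid2](Loan) on title yields {(Gamma, Gus, 23, Gus, 23), (Gamma, Gus, 23, Jo, 2), (Gamma, Jo, 2, Gus, 23), (Gamma, Jo, 2, Jo, 2), (Helix, Ned, 36, Ned, 36), (Helix, Ned, 36, Ned, 37), (Helix, Ned, 36, Uma, 16), (Helix, Ned, 36, Vic, 21), (Helix, Ned, 36, Wes, 5), (Helix, Ned, 37, Ned, 36), (Helix, Ned, 37, Ned, 37), (Helix, Ned, 37, Uma, 16), (Helix, Ned, 37, Vic, 21), (Helix, Ned, 37, Wes, 5), (Helix, Uma, 16, Ned, 36), (Helix, Uma, 16, Ned, 37), (Helix, Uma, 16, Uma, 16), (Helix, Uma, 16, Vic, 21), (Helix, Uma, 16, Wes, 5), (Helix, Vic, 21, Ned, 36), (Helix, Vic, 21, Ned, 37), (Helix, Vic, 21, Uma, 16), (Helix, Vic, 21, Vic, 21), (Helix, Vic, 21, Wes, 5), (Helix, Wes, 5, Ned, 36), (Helix, Wes, 5, Ned, 37), (Helix, Wes, 5, Uma, 16), (Helix, Wes, 5, Vic, 21), (Helix, Wes, 5, Wes, 5)}.
Selection aname != aname2: {(Gamma, Gus, 23, Jo, 2), (Gamma, Jo, 2, Gus, 23), (Helix, Ned, 36, Uma, 16), (Helix, Ned, 36, Vic, 21), (Helix, Ned, 36, Wes, 5), (Helix, Ned, 37, Uma, 16), (Helix, Ned, 37, Vic, 21), (Helix, Ned, 37, Wes, 5), (Helix, Uma, 16, Ned, 36), (Helix, Uma, 16, Ned, 37), (Helix, Uma, 16, Vic, 21), (Helix, Uma, 16, Wes, 5), (Helix, Vic, 21, Ned, 36), (Helix, Vic, 21, Ned, 37), (Helix, Vic, 21, Uma, 16), (Helix, Vic, 21, Wes, 5), (Helix, Wes, 5, Ned, 36), (Helix, Wes, 5, Ned, 37), (Helix, Wes, 5, Uma, 16), (Helix, Wes, 5, Vic, 21)}
Projecting to bid2, title (13 duplicate(s) eliminated): {(16, Helix), (2, Gamma), (21, Helix), (23, Gamma), (36, Helix), (37, Helix), (5, Helix)}

{(16, Helix), (2, Gamma), (21, Helix), (23, Gamma), (36, Helix), (37, Helix), (5, Helix)}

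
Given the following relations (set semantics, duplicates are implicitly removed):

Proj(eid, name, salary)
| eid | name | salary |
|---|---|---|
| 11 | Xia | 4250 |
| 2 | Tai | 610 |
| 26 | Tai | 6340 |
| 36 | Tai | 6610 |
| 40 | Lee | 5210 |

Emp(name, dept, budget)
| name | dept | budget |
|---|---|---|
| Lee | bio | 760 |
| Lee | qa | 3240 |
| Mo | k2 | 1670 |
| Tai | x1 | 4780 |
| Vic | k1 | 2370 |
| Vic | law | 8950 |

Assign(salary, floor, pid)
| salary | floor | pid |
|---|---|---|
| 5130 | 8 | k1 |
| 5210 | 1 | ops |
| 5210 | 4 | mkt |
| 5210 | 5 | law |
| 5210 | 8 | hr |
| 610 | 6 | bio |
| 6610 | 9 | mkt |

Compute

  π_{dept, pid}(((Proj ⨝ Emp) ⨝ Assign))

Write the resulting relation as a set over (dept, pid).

{(bio, hr), (bio, law), (bio, mkt), (bio, ops), (qa, hr), (qa, law), (qa, mkt), (qa, ops), (x1, bio), (x1, mkt)}

Natural join on name: {(2, Tai, 610, x1, 4780), (26, Tai, 6340, x1, 4780), (36, Tai, 6610, x1, 4780), (40, Lee, 5210, bio, 760), (40, Lee, 5210, qa, 3240)}
Natural join on salary: {(2, Tai, 610, x1, 4780, 6, bio), (36, Tai, 6610, x1, 4780, 9, mkt), (40, Lee, 5210, bio, 760, 1, ops), (40, Lee, 5210, bio, 760, 4, mkt), (40, Lee, 5210, bio, 760, 5, law), (40, Lee, 5210, bio, 760, 8, hr), (40, Lee, 5210, qa, 3240, 1, ops), (40, Lee, 5210, qa, 3240, 4, mkt), (40, Lee, 5210, qa, 3240, 5, law), (40, Lee, 5210, qa, 3240, 8, hr)}
π_{dept, pid} gives {(bio, hr), (bio, law), (bio, mkt), (bio, ops), (qa, hr), (qa, law), (qa, mkt), (qa, ops), (x1, bio), (x1, mkt)}.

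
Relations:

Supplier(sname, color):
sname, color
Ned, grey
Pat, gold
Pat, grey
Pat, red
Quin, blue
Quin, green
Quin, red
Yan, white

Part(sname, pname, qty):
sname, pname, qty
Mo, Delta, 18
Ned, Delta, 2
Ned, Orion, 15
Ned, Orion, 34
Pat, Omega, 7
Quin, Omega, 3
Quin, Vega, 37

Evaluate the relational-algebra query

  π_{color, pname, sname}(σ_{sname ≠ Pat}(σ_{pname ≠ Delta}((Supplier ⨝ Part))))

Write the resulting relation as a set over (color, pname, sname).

{(blue, Omega, Quin), (blue, Vega, Quin), (green, Omega, Quin), (green, Vega, Quin), (grey, Orion, Ned), (red, Omega, Quin), (red, Vega, Quin)}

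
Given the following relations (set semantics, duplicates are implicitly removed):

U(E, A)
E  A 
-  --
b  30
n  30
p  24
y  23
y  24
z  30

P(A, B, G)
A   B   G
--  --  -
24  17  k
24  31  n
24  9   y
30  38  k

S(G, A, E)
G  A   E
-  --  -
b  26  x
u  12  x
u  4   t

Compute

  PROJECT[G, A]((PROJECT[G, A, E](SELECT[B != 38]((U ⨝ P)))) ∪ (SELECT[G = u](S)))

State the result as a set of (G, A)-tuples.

{(k, 24), (n, 24), (u, 12), (u, 4), (y, 24)}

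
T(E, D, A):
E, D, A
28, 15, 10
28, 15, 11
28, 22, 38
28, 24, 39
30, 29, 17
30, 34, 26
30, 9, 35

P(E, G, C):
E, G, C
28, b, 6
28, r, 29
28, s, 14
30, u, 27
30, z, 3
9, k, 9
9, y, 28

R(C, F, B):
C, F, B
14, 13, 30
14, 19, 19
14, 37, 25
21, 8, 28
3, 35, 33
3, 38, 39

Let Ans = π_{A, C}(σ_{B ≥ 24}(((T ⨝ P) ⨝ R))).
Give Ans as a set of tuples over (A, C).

{(10, 14), (11, 14), (17, 3), (26, 3), (35, 3), (38, 14), (39, 14)}

Joining T and P on E yields {(28, 15, 10, b, 6), (28, 15, 10, r, 29), (28, 15, 10, s, 14), (28, 15, 11, b, 6), (28, 15, 11, r, 29), (28, 15, 11, s, 14), (28, 22, 38, b, 6), (28, 22, 38, r, 29), (28, 22, 38, s, 14), (28, 24, 39, b, 6), (28, 24, 39, r, 29), (28, 24, 39, s, 14), (30, 29, 17, u, 27), (30, 29, 17, z, 3), (30, 34, 26, u, 27), (30, 34, 26, z, 3), (30, 9, 35, u, 27), (30, 9, 35, z, 3)}.
Joining (T ⨝ P) and R on C yields {(28, 15, 10, s, 14, 13, 30), (28, 15, 10, s, 14, 19, 19), (28, 15, 10, s, 14, 37, 25), (28, 15, 11, s, 14, 13, 30), (28, 15, 11, s, 14, 19, 19), (28, 15, 11, s, 14, 37, 25), (28, 22, 38, s, 14, 13, 30), (28, 22, 38, s, 14, 19, 19), (28, 22, 38, s, 14, 37, 25), (28, 24, 39, s, 14, 13, 30), (28, 24, 39, s, 14, 19, 19), (28, 24, 39, s, 14, 37, 25), (30, 29, 17, z, 3, 35, 33), (30, 29, 17, z, 3, 38, 39), (30, 34, 26, z, 3, 35, 33), (30, 34, 26, z, 3, 38, 39), (30, 9, 35, z, 3, 35, 33), (30, 9, 35, z, 3, 38, 39)}.
Selection B ≥ 24: {(28, 15, 10, s, 14, 13, 30), (28, 15, 10, s, 14, 37, 25), (28, 15, 11, s, 14, 13, 30), (28, 15, 11, s, 14, 37, 25), (28, 22, 38, s, 14, 13, 30), (28, 22, 38, s, 14, 37, 25), (28, 24, 39, s, 14, 13, 30), (28, 24, 39, s, 14, 37, 25), (30, 29, 17, z, 3, 35, 33), (30, 29, 17, z, 3, 38, 39), (30, 34, 26, z, 3, 35, 33), (30, 34, 26, z, 3, 38, 39), (30, 9, 35, z, 3, 35, 33), (30, 9, 35, z, 3, 38, 39)}
π_{A, C} gives {(10, 14), (11, 14), (17, 3), (26, 3), (35, 3), (38, 14), (39, 14)} (7 duplicate(s) eliminated).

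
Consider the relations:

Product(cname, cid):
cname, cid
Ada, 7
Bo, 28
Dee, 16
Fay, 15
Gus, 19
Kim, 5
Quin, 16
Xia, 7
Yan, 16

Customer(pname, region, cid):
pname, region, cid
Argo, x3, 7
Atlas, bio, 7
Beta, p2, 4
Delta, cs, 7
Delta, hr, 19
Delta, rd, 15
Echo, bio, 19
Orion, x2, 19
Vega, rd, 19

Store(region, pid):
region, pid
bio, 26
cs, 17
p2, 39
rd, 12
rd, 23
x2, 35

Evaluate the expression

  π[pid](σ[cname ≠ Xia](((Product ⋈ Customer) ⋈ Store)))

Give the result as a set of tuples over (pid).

Joining Product and Customer on cid yields {(Ada, 7, Argo, x3), (Ada, 7, Atlas, bio), (Ada, 7, Delta, cs), (Fay, 15, Delta, rd), (Gus, 19, Delta, hr), (Gus, 19, Echo, bio), (Gus, 19, Orion, x2), (Gus, 19, Vega, rd), (Xia, 7, Argo, x3), (Xia, 7, Atlas, bio), (Xia, 7, Delta, cs)}.
Joining (Product ⋈ Customer) and Store on region yields {(Ada, 7, Atlas, bio, 26), (Ada, 7, Delta, cs, 17), (Fay, 15, Delta, rd, 12), (Fay, 15, Delta, rd, 23), (Gus, 19, Echo, bio, 26), (Gus, 19, Orion, x2, 35), (Gus, 19, Vega, rd, 12), (Gus, 19, Vega, rd, 23), (Xia, 7, Atlas, bio, 26), (Xia, 7, Delta, cs, 17)}.
Selection cname ≠ Xia: {(Ada, 7, Atlas, bio, 26), (Ada, 7, Delta, cs, 17), (Fay, 15, Delta, rd, 12), (Fay, 15, Delta, rd, 23), (Gus, 19, Echo, bio, 26), (Gus, 19, Orion, x2, 35), (Gus, 19, Vega, rd, 12), (Gus, 19, Vega, rd, 23)}
π_{pid} gives {12, 17, 23, 26, 35} (3 duplicate(s) eliminated).

{12, 17, 23, 26, 35}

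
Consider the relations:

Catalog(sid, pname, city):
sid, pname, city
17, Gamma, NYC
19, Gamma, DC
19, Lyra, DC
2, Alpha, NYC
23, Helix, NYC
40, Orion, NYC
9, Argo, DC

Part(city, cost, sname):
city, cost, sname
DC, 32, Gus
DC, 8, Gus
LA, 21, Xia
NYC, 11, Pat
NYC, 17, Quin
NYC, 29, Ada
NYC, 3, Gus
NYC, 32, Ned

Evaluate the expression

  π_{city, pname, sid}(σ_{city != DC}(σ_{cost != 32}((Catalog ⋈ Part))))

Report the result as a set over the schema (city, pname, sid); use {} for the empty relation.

Catalog ⋈ Part (natural join on city): {(17, Gamma, NYC, 11, Pat), (17, Gamma, NYC, 17, Quin), (17, Gamma, NYC, 29, Ada), (17, Gamma, NYC, 3, Gus), (17, Gamma, NYC, 32, Ned), (19, Gamma, DC, 32, Gus), (19, Gamma, DC, 8, Gus), (19, Lyra, DC, 32, Gus), (19, Lyra, DC, 8, Gus), (2, Alpha, NYC, 11, Pat), (2, Alpha, NYC, 17, Quin), (2, Alpha, NYC, 29, Ada), (2, Alpha, NYC, 3, Gus), (2, Alpha, NYC, 32, Ned), (23, Helix, NYC, 11, Pat), (23, Helix, NYC, 17, Quin), (23, Helix, NYC, 29, Ada), (23, Helix, NYC, 3, Gus), (23, Helix, NYC, 32, Ned), (40, Orion, NYC, 11, Pat), (40, Orion, NYC, 17, Quin), (40, Orion, NYC, 29, Ada), (40, Orion, NYC, 3, Gus), (40, Orion, NYC, 32, Ned), (9, Argo, DC, 32, Gus), (9, Argo, DC, 8, Gus)}
Apply σ_{cost != 32}; surviving tuples: {(17, Gamma, NYC, 11, Pat), (17, Gamma, NYC, 17, Quin), (17, Gamma, NYC, 29, Ada), (17, Gamma, NYC, 3, Gus), (19, Gamma, DC, 8, Gus), (19, Lyra, DC, 8, Gus), (2, Alpha, NYC, 11, Pat), (2, Alpha, NYC, 17, Quin), (2, Alpha, NYC, 29, Ada), (2, Alpha, NYC, 3, Gus), (23, Helix, NYC, 11, Pat), (23, Helix, NYC, 17, Quin), (23, Helix, NYC, 29, Ada), (23, Helix, NYC, 3, Gus), (40, Orion, NYC, 11, Pat), (40, Orion, NYC, 17, Quin), (40, Orion, NYC, 29, Ada), (40, Orion, NYC, 3, Gus), (9, Argo, DC, 8, Gus)}
Apply σ_{city != DC}; surviving tuples: {(17, Gamma, NYC, 11, Pat), (17, Gamma, NYC, 17, Quin), (17, Gamma, NYC, 29, Ada), (17, Gamma, NYC, 3, Gus), (2, Alpha, NYC, 11, Pat), (2, Alpha, NYC, 17, Quin), (2, Alpha, NYC, 29, Ada), (2, Alpha, NYC, 3, Gus), (23, Helix, NYC, 11, Pat), (23, Helix, NYC, 17, Quin), (23, Helix, NYC, 29, Ada), (23, Helix, NYC, 3, Gus), (40, Orion, NYC, 11, Pat), (40, Orion, NYC, 17, Quin), (40, Orion, NYC, 29, Ada), (40, Orion, NYC, 3, Gus)}
π[city, pname, sid]: project onto (city, pname, sid) (12 duplicate(s) eliminated) → {(NYC, Alpha, 2), (NYC, Gamma, 17), (NYC, Helix, 23), (NYC, Orion, 40)}

{(NYC, Alpha, 2), (NYC, Gamma, 17), (NYC, Helix, 23), (NYC, Orion, 40)}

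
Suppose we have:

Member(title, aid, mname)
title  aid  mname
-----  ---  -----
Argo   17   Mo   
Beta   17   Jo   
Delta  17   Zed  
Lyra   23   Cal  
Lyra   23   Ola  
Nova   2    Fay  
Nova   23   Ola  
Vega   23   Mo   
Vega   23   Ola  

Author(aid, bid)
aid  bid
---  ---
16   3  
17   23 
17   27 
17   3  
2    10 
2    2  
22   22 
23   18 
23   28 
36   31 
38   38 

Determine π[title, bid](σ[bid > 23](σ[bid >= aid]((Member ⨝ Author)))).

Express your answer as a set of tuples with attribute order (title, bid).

Joining Member and Author on aid yields {(Argo, 17, Mo, 23), (Argo, 17, Mo, 27), (Argo, 17, Mo, 3), (Beta, 17, Jo, 23), (Beta, 17, Jo, 27), (Beta, 17, Jo, 3), (Delta, 17, Zed, 23), (Delta, 17, Zed, 27), (Delta, 17, Zed, 3), (Lyra, 23, Cal, 18), (Lyra, 23, Cal, 28), (Lyra, 23, Ola, 18), (Lyra, 23, Ola, 28), (Nova, 2, Fay, 10), (Nova, 2, Fay, 2), (Nova, 23, Ola, 18), (Nova, 23, Ola, 28), (Vega, 23, Mo, 18), (Vega, 23, Mo, 28), (Vega, 23, Ola, 18), (Vega, 23, Ola, 28)}.
Selection bid >= aid: {(Argo, 17, Mo, 23), (Argo, 17, Mo, 27), (Beta, 17, Jo, 23), (Beta, 17, Jo, 27), (Delta, 17, Zed, 23), (Delta, 17, Zed, 27), (Lyra, 23, Cal, 28), (Lyra, 23, Ola, 28), (Nova, 2, Fay, 10), (Nova, 2, Fay, 2), (Nova, 23, Ola, 28), (Vega, 23, Mo, 28), (Vega, 23, Ola, 28)}
Selection bid > 23: {(Argo, 17, Mo, 27), (Beta, 17, Jo, 27), (Delta, 17, Zed, 27), (Lyra, 23, Cal, 28), (Lyra, 23, Ola, 28), (Nova, 23, Ola, 28), (Vega, 23, Mo, 28), (Vega, 23, Ola, 28)}
Projecting to title, bid (2 duplicate(s) eliminated): {(Argo, 27), (Beta, 27), (Delta, 27), (Lyra, 28), (Nova, 28), (Vega, 28)}

{(Argo, 27), (Beta, 27), (Delta, 27), (Lyra, 28), (Nova, 28), (Vega, 28)}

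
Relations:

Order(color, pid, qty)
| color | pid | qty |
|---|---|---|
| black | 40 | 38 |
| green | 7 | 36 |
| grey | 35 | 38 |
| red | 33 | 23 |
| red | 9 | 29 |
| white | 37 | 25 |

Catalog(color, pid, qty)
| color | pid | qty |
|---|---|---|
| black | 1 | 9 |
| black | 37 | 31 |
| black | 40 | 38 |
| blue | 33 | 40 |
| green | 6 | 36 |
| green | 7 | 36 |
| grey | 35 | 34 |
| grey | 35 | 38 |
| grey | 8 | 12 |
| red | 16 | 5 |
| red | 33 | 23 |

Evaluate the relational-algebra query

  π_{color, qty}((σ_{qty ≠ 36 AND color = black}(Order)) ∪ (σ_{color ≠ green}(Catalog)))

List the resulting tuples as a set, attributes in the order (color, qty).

Selection qty ≠ 36 AND color = black: {(black, 40, 38)}
Selection color ≠ green: {(black, 1, 9), (black, 37, 31), (black, 40, 38), (blue, 33, 40), (grey, 35, 34), (grey, 35, 38), (grey, 8, 12), (red, 16, 5), (red, 33, 23)}
Taking the union: {(black, 1, 9), (black, 37, 31), (black, 40, 38), (blue, 33, 40), (grey, 35, 34), (grey, 35, 38), (grey, 8, 12), (red, 16, 5), (red, 33, 23)}
π[color, qty]: project onto (color, qty) → {(black, 31), (black, 38), (black, 9), (blue, 40), (grey, 12), (grey, 34), (grey, 38), (red, 23), (red, 5)}

{(black, 31), (black, 38), (black, 9), (blue, 40), (grey, 12), (grey, 34), (grey, 38), (red, 23), (red, 5)}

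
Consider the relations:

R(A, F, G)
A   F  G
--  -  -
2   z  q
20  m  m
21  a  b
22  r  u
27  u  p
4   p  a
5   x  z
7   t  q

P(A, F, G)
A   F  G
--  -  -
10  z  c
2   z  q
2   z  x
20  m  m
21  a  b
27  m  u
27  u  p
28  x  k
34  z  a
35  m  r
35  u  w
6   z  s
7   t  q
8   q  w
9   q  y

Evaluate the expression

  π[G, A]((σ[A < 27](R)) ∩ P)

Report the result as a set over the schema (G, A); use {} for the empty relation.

Filtering on A < 27 leaves {(2, z, q), (20, m, m), (21, a, b), (22, r, u), (4, p, a), (5, x, z), (7, t, q)}.
Set intersection of the two operands is {(2, z, q), (20, m, m), (21, a, b), (7, t, q)}.
π_{G, A} gives {(b, 21), (m, 20), (q, 2), (q, 7)}.

{(b, 21), (m, 20), (q, 2), (q, 7)}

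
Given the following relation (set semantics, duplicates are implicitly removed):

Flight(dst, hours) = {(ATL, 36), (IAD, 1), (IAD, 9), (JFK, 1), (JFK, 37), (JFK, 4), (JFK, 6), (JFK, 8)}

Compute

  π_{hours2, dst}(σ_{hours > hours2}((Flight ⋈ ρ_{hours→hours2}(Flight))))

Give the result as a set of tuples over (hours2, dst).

{(1, IAD), (1, JFK), (4, JFK), (6, JFK), (8, JFK)}

ρ[hours→hours2]: schema becomes (dst, hours2); tuples unchanged.
Flight ⋈ ρ_{hours→hours2}(Flight) (natural join on dst): {(ATL, 36, 36), (IAD, 1, 1), (IAD, 1, 9), (IAD, 9, 1), (IAD, 9, 9), (JFK, 1, 1), (JFK, 1, 37), (JFK, 1, 4), (JFK, 1, 6), (JFK, 1, 8), (JFK, 37, 1), (JFK, 37, 37), (JFK, 37, 4), (JFK, 37, 6), (JFK, 37, 8), (JFK, 4, 1), (JFK, 4, 37), (JFK, 4, 4), (JFK, 4, 6), (JFK, 4, 8), (JFK, 6, 1), (JFK, 6, 37), (JFK, 6, 4), (JFK, 6, 6), (JFK, 6, 8), (JFK, 8, 1), (JFK, 8, 37), (JFK, 8, 4), (JFK, 8, 6), (JFK, 8, 8)}
Filtering on hours > hours2 leaves {(IAD, 9, 1), (JFK, 37, 1), (JFK, 37, 4), (JFK, 37, 6), (JFK, 37, 8), (JFK, 4, 1), (JFK, 6, 1), (JFK, 6, 4), (JFK, 8, 1), (JFK, 8, 4), (JFK, 8, 6)}.
Projecting to hours2, dst (6 duplicate(s) eliminated): {(1, IAD), (1, JFK), (4, JFK), (6, JFK), (8, JFK)}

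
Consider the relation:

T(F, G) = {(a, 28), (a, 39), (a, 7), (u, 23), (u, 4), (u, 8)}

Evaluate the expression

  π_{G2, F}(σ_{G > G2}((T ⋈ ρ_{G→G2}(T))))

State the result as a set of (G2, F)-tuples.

ρ[G→G2]: schema becomes (F, G2); tuples unchanged.
Natural join on F: {(a, 28, 28), (a, 28, 39), (a, 28, 7), (a, 39, 28), (a, 39, 39), (a, 39, 7), (a, 7, 28), (a, 7, 39), (a, 7, 7), (u, 23, 23), (u, 23, 4), (u, 23, 8), (u, 4, 23), (u, 4, 4), (u, 4, 8), (u, 8, 23), (u, 8, 4), (u, 8, 8)}
Apply σ_{G > G2}; surviving tuples: {(a, 28, 7), (a, 39, 28), (a, 39, 7), (u, 23, 4), (u, 23, 8), (u, 8, 4)}
π[G2, F]: project onto (G2, F) (2 duplicate(s) eliminated) → {(28, a), (4, u), (7, a), (8, u)}

{(28, a), (4, u), (7, a), (8, u)}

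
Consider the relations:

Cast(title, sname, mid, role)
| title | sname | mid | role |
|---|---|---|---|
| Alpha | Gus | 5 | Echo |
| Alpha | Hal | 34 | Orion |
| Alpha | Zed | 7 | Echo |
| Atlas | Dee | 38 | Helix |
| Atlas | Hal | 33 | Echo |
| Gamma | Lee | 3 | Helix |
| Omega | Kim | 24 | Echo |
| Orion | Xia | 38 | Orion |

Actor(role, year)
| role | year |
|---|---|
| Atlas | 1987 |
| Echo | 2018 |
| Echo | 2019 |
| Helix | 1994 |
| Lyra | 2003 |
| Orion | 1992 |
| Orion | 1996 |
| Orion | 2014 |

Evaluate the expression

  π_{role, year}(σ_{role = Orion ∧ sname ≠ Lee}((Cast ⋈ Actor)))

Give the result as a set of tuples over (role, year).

Cast ⋈ Actor (natural join on role): {(Alpha, Gus, 5, Echo, 2018), (Alpha, Gus, 5, Echo, 2019), (Alpha, Hal, 34, Orion, 1992), (Alpha, Hal, 34, Orion, 1996), (Alpha, Hal, 34, Orion, 2014), (Alpha, Zed, 7, Echo, 2018), (Alpha, Zed, 7, Echo, 2019), (Atlas, Dee, 38, Helix, 1994), (Atlas, Hal, 33, Echo, 2018), (Atlas, Hal, 33, Echo, 2019), (Gamma, Lee, 3, Helix, 1994), (Omega, Kim, 24, Echo, 2018), (Omega, Kim, 24, Echo, 2019), (Orion, Xia, 38, Orion, 1992), (Orion, Xia, 38, Orion, 1996), (Orion, Xia, 38, Orion, 2014)}
Filtering on role = Orion ∧ sname ≠ Lee leaves {(Alpha, Hal, 34, Orion, 1992), (Alpha, Hal, 34, Orion, 1996), (Alpha, Hal, 34, Orion, 2014), (Orion, Xia, 38, Orion, 1992), (Orion, Xia, 38, Orion, 1996), (Orion, Xia, 38, Orion, 2014)}.
Projecting to role, year (3 duplicate(s) eliminated): {(Orion, 1992), (Orion, 1996), (Orion, 2014)}

{(Orion, 1992), (Orion, 1996), (Orion, 2014)}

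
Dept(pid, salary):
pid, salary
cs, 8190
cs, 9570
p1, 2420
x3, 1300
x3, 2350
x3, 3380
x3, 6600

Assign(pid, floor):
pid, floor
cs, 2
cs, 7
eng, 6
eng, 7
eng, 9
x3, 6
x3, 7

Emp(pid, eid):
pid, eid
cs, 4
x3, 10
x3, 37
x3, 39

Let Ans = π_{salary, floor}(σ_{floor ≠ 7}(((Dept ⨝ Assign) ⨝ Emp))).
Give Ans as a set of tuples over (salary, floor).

Dept ⋈ Assign (natural join on pid): {(cs, 8190, 2), (cs, 8190, 7), (cs, 9570, 2), (cs, 9570, 7), (x3, 1300, 6), (x3, 1300, 7), (x3, 2350, 6), (x3, 2350, 7), (x3, 3380, 6), (x3, 3380, 7), (x3, 6600, 6), (x3, 6600, 7)}
(Dept ⨝ Assign) ⋈ Emp (natural join on pid): {(cs, 8190, 2, 4), (cs, 8190, 7, 4), (cs, 9570, 2, 4), (cs, 9570, 7, 4), (x3, 1300, 6, 10), (x3, 1300, 6, 37), (x3, 1300, 6, 39), (x3, 1300, 7, 10), (x3, 1300, 7, 37), (x3, 1300, 7, 39), (x3, 2350, 6, 10), (x3, 2350, 6, 37), (x3, 2350, 6, 39), (x3, 2350, 7, 10), (x3, 2350, 7, 37), (x3, 2350, 7, 39), (x3, 3380, 6, 10), (x3, 3380, 6, 37), (x3, 3380, 6, 39), (x3, 3380, 7, 10), (x3, 3380, 7, 37), (x3, 3380, 7, 39), (x3, 6600, 6, 10), (x3, 6600, 6, 37), (x3, 6600, 6, 39), (x3, 6600, 7, 10), (x3, 6600, 7, 37), (x3, 6600, 7, 39)}
Selection floor ≠ 7: {(cs, 8190, 2, 4), (cs, 9570, 2, 4), (x3, 1300, 6, 10), (x3, 1300, 6, 37), (x3, 1300, 6, 39), (x3, 2350, 6, 10), (x3, 2350, 6, 37), (x3, 2350, 6, 39), (x3, 3380, 6, 10), (x3, 3380, 6, 37), (x3, 3380, 6, 39), (x3, 6600, 6, 10), (x3, 6600, 6, 37), (x3, 6600, 6, 39)}
π_{salary, floor} gives {(1300, 6), (2350, 6), (3380, 6), (6600, 6), (8190, 2), (9570, 2)} (8 duplicate(s) eliminated).

{(1300, 6), (2350, 6), (3380, 6), (6600, 6), (8190, 2), (9570, 2)}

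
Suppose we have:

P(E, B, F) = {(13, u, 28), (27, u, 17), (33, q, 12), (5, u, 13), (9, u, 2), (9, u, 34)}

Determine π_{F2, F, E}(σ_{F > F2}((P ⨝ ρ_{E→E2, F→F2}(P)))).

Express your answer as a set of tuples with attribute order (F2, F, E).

{(13, 17, 27), (13, 28, 13), (13, 34, 9), (17, 28, 13), (17, 34, 9), (2, 13, 5), (2, 17, 27), (2, 28, 13), (2, 34, 9), (28, 34, 9)}

ρ[E→E2, F→F2]: schema becomes (E2, B, F2); tuples unchanged.
Joining P and ρ_{E→E2, F→F2}(P) on B yields {(13, u, 28, 13, 28), (13, u, 28, 27, 17), (13, u, 28, 5, 13), (13, u, 28, 9, 2), (13, u, 28, 9, 34), (27, u, 17, 13, 28), (27, u, 17, 27, 17), (27, u, 17, 5, 13), (27, u, 17, 9, 2), (27, u, 17, 9, 34), (33, q, 12, 33, 12), (5, u, 13, 13, 28), (5, u, 13, 27, 17), (5, u, 13, 5, 13), (5, u, 13, 9, 2), (5, u, 13, 9, 34), (9, u, 2, 13, 28), (9, u, 2, 27, 17), (9, u, 2, 5, 13), (9, u, 2, 9, 2), (9, u, 2, 9, 34), (9, u, 34, 13, 28), (9, u, 34, 27, 17), (9, u, 34, 5, 13), (9, u, 34, 9, 2), (9, u, 34, 9, 34)}.
Filtering on F > F2 leaves {(13, u, 28, 27, 17), (13, u, 28, 5, 13), (13, u, 28, 9, 2), (27, u, 17, 5, 13), (27, u, 17, 9, 2), (5, u, 13, 9, 2), (9, u, 34, 13, 28), (9, u, 34, 27, 17), (9, u, 34, 5, 13), (9, u, 34, 9, 2)}.
π[F2, F, E]: project onto (F2, F, E) → {(13, 17, 27), (13, 28, 13), (13, 34, 9), (17, 28, 13), (17, 34, 9), (2, 13, 5), (2, 17, 27), (2, 28, 13), (2, 34, 9), (28, 34, 9)}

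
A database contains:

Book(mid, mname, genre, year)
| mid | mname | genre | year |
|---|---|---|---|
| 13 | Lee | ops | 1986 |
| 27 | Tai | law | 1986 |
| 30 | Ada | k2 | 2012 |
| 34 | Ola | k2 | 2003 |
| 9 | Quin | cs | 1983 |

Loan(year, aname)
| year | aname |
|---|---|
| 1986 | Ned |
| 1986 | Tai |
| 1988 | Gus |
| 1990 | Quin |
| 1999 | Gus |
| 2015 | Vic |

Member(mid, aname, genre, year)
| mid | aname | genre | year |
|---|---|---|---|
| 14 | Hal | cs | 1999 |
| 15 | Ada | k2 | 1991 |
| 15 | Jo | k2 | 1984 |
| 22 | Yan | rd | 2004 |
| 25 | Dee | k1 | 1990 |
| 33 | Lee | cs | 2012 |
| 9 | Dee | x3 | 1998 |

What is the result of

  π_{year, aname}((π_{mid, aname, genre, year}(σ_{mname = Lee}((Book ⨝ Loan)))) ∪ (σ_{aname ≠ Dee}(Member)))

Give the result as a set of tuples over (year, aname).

{(1984, Jo), (1986, Ned), (1986, Tai), (1991, Ada), (1999, Hal), (2004, Yan), (2012, Lee)}

Joining Book and Loan on year yields {(13, Lee, ops, 1986, Ned), (13, Lee, ops, 1986, Tai), (27, Tai, law, 1986, Ned), (27, Tai, law, 1986, Tai)}.
σ[mname = Lee]: keep tuples satisfying mname = Lee → {(13, Lee, ops, 1986, Ned), (13, Lee, ops, 1986, Tai)}
Keep only column(s) mid, aname, genre, year: {(13, Ned, ops, 1986), (13, Tai, ops, 1986)}
σ[aname ≠ Dee]: keep tuples satisfying aname ≠ Dee → {(14, Hal, cs, 1999), (15, Ada, k2, 1991), (15, Jo, k2, 1984), (22, Yan, rd, 2004), (33, Lee, cs, 2012)}
Union: {(13, Ned, ops, 1986), (13, Tai, ops, 1986)} with {(14, Hal, cs, 1999), (15, Ada, k2, 1991), (15, Jo, k2, 1984), (22, Yan, rd, 2004), (33, Lee, cs, 2012)} → {(13, Ned, ops, 1986), (13, Tai, ops, 1986), (14, Hal, cs, 1999), (15, Ada, k2, 1991), (15, Jo, k2, 1984), (22, Yan, rd, 2004), (33, Lee, cs, 2012)}
Keep only column(s) year, aname: {(1984, Jo), (1986, Ned), (1986, Tai), (1991, Ada), (1999, Hal), (2004, Yan), (2012, Lee)}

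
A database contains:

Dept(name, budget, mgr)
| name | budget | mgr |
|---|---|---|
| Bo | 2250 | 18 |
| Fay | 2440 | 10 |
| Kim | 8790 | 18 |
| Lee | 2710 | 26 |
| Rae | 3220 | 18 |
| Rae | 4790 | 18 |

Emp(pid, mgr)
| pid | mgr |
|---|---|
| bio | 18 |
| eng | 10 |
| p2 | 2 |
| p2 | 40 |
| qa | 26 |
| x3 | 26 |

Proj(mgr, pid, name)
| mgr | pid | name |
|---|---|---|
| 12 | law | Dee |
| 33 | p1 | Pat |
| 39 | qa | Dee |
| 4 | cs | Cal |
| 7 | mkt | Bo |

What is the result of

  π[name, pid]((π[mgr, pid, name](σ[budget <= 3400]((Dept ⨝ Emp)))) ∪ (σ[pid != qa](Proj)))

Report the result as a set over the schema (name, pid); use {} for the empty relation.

{(Bo, bio), (Bo, mkt), (Cal, cs), (Dee, law), (Fay, eng), (Lee, qa), (Lee, x3), (Pat, p1), (Rae, bio)}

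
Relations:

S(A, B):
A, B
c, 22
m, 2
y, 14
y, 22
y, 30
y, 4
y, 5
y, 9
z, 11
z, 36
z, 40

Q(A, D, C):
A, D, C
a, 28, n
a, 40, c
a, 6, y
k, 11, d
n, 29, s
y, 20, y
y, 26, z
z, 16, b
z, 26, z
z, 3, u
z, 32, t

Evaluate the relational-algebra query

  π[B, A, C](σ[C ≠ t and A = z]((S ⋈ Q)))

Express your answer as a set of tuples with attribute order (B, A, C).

{(11, z, b), (11, z, u), (11, z, z), (36, z, b), (36, z, u), (36, z, z), (40, z, b), (40, z, u), (40, z, z)}

S ⋈ Q (natural join on A): {(y, 14, 20, y), (y, 14, 26, z), (y, 22, 20, y), (y, 22, 26, z), (y, 30, 20, y), (y, 30, 26, z), (y, 4, 20, y), (y, 4, 26, z), (y, 5, 20, y), (y, 5, 26, z), (y, 9, 20, y), (y, 9, 26, z), (z, 11, 16, b), (z, 11, 26, z), (z, 11, 3, u), (z, 11, 32, t), (z, 36, 16, b), (z, 36, 26, z), (z, 36, 3, u), (z, 36, 32, t), (z, 40, 16, b), (z, 40, 26, z), (z, 40, 3, u), (z, 40, 32, t)}
σ[C ≠ t and A = z]: keep tuples satisfying C ≠ t and A = z → {(z, 11, 16, b), (z, 11, 26, z), (z, 11, 3, u), (z, 36, 16, b), (z, 36, 26, z), (z, 36, 3, u), (z, 40, 16, b), (z, 40, 26, z), (z, 40, 3, u)}
π_{B, A, C} gives {(11, z, b), (11, z, u), (11, z, z), (36, z, b), (36, z, u), (36, z, z), (40, z, b), (40, z, u), (40, z, z)}.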